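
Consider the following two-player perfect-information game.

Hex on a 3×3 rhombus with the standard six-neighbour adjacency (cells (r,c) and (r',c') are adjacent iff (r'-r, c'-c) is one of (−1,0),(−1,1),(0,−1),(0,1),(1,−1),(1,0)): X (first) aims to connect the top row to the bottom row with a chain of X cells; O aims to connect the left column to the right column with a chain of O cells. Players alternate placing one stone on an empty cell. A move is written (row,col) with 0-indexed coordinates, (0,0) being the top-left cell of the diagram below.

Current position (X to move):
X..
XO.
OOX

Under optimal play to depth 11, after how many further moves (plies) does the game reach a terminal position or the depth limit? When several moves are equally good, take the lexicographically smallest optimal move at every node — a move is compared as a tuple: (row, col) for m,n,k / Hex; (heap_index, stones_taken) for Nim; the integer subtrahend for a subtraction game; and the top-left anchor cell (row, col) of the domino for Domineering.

p1 X@[X../XO./OOX]: (0,1)[XX./XO./OOX]-1* (0,2)[X.X/XO./OOX]-1 (1,2)[X../XOX/OOX]-1
p2 O@[XX./XO./OOX]: (0,2)[XXO/XO./OOX]+1* (1,2)[XX./XOO/OOX]+1
p3 X@[XXO/XO./OOX] terminal -1; root [X../XO./OOX] d11

PV length from [X../XO./OOX]: 2 plies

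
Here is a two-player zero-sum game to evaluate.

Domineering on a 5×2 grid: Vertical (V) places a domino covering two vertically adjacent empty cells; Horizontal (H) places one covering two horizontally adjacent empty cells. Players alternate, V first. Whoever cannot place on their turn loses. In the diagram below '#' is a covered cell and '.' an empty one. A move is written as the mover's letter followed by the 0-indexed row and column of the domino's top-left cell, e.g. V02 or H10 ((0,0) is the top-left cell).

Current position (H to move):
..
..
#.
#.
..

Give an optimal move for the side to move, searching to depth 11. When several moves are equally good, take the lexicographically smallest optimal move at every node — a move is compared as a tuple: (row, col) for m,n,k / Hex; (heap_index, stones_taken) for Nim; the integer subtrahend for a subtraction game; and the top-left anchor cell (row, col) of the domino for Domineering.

H's best at [../../#./#./..]: H00

[../../#./#./..] H move#1: H00:+1/##/../#./#./..*, H10:+1/../##/#./#./.., H40:-1/../../#./#./##
[##/../#./#./..] V move#2: V11:-1/##/.#/##/#./..*, V21:-1/##/../##/##/.., V31:-1/##/../#./##/.#
[##/.#/##/#./..] H move#3: H40:+1/##/.#/##/#./##*
[##/.#/##/#./##] end (terminal -1, V#4); searched ../../#./#./.. to 11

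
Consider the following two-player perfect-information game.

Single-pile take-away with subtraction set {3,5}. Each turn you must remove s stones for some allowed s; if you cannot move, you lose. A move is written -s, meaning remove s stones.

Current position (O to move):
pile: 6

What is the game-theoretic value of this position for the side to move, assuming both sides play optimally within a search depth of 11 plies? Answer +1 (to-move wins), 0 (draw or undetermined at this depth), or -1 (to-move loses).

value(6, O) = +1

p1 O@[6]: -3[3]-1 -5[1]+1*
p2 X@[1] terminal -1; root [6] d11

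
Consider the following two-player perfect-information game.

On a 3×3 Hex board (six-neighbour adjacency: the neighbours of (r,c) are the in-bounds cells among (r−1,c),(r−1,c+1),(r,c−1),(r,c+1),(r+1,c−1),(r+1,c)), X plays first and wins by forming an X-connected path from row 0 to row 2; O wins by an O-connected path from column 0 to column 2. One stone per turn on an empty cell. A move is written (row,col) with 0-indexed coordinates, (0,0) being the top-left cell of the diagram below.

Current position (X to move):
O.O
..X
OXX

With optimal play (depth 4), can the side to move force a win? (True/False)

X winning at [O.O/..X/OXX]: False

p1 X@[O.O/..X/OXX]: (0,1)[OXO/..X/OXX]-1* (1,0)[O.O/X.X/OXX]-1 (1,1)[O.O/.XX/OXX]-1
p2 O@[OXO/..X/OXX]: (1,0)[OXO/O.X/OXX]-1 (1,1)[OXO/.OX/OXX]+1*
p3 X@[OXO/.OX/OXX] terminal -1; root [O.O/..X/OXX] d4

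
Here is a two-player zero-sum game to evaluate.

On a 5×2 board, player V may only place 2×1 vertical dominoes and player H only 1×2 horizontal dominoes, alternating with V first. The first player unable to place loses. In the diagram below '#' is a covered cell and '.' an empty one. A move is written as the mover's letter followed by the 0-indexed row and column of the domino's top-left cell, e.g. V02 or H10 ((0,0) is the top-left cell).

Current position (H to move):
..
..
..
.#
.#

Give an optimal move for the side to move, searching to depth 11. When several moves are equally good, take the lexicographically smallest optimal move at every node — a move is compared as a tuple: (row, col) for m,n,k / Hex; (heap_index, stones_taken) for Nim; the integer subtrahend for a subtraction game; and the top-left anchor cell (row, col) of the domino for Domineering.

ply 1, H at ../../../.#/.# | H00=-1→##/../../.#/.#; H10=+1→../##/../.#/.#*; H20=-1→../../##/.#/.#
ply 2, V at ../##/../.#/.# | V20=-1→../##/#./##/.#*; V30=-1→../##/../##/##
ply 3, H at ../##/#./##/.# | H00=+1→##/##/#./##/.#*
ply 4: ##/##/#./##/.# is terminal -1 (V); from ../../../.#/.# depth 11

H's best at [../../../.#/.#]: H10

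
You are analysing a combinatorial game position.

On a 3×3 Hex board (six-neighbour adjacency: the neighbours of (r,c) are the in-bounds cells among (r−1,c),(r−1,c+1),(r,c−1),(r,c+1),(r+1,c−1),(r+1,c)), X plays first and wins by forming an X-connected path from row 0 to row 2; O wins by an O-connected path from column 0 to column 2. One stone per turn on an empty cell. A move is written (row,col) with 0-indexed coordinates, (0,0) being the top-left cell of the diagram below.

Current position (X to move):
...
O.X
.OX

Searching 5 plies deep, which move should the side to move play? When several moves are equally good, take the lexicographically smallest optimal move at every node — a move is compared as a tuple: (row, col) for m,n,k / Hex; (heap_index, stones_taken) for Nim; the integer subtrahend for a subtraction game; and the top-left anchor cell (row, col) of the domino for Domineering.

X's best at [.../O.X/.OX]: (0,1)

[.../O.X/.OX] X move#1: (0,0):-1/X../O.X/.OX, (0,1):+1/.X./O.X/.OX*, (0,2):+1/..X/O.X/.OX, (1,1):+1/.../OXX/.OX, (2,0):-1/.../O.X/XOX
[.X./O.X/.OX] O move#2: (0,0):-1/OX./O.X/.OX*, (0,2):-1/.XO/O.X/.OX, (1,1):-1/.X./OOX/.OX, (2,0):-1/.X./O.X/OOX
[OX./O.X/.OX] X move#3: (0,2):+1/OXX/O.X/.OX*, (1,1):+1/OX./OXX/.OX, (2,0):+1/OX./O.X/XOX
[OXX/O.X/.OX] end (terminal -1, O#4); searched .../O.X/.OX to 5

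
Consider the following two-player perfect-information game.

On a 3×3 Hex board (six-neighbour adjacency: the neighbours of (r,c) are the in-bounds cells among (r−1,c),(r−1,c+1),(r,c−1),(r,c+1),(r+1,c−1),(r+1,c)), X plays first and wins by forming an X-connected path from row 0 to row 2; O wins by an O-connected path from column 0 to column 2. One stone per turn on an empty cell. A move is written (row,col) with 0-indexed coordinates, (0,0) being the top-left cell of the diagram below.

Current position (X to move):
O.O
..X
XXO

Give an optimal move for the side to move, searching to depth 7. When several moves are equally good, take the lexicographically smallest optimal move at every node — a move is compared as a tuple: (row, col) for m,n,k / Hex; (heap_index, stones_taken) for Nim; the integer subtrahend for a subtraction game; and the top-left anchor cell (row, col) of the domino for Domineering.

X's best at [O.O/..X/XXO]: (0,1)

ply 1, X at O.O/..X/XXO | (0,1)=+1→OXO/..X/XXO*; (1,0)=-1→O.O/X.X/XXO; (1,1)=-1→O.O/.XX/XXO
ply 2, O at OXO/..X/XXO | (1,0)=-1→OXO/O.X/XXO*; (1,1)=-1→OXO/.OX/XXO
ply 3, X at OXO/O.X/XXO | (1,1)=+1→OXO/OXX/XXO*
ply 4: OXO/OXX/XXO is terminal -1 (O); from O.O/..X/XXO depth 7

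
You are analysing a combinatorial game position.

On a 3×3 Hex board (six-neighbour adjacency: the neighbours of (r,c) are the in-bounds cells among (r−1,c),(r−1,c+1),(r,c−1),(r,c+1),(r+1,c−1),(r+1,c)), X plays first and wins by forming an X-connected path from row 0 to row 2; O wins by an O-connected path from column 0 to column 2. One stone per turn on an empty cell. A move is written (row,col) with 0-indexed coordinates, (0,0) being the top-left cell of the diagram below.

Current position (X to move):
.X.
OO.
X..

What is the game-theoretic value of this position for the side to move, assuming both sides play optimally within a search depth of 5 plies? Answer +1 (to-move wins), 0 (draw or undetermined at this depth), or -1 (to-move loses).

value(.X./OO./X.., X) = -1

p1 X@[.X./OO./X..]: (0,0)[XX./OO./X..]-1* (0,2)[.XX/OO./X..]-1 (1,2)[.X./OOX/X..]-1 (2,1)[.X./OO./XX.]-1 (2,2)[.X./OO./X.X]-1
p2 O@[XX./OO./X..]: (0,2)[XXO/OO./X..]+1* (1,2)[XX./OOO/X..]+1 (2,1)[XX./OO./XO.]+1 (2,2)[XX./OO./X.O]+1
p3 X@[XXO/OO./X..] terminal -1; root [.X./OO./X..] d5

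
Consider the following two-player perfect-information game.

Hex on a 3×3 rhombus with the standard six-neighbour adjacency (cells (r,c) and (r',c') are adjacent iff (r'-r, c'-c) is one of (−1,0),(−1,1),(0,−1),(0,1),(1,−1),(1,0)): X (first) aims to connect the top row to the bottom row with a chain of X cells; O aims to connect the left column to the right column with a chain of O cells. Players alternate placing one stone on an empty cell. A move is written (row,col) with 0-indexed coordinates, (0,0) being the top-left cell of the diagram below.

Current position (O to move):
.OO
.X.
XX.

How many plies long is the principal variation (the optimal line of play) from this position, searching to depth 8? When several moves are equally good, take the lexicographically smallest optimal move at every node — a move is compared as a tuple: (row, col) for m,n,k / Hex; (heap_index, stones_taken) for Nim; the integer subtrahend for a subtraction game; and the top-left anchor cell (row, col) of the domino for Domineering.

PV length from [.OO/.X./XX.]: 1 ply

ply 1, O at .OO/.X./XX. | (0,0)=+1→OOO/.X./XX.*; (1,0)=+1→.OO/OX./XX.; (1,2)=+1→.OO/.XO/XX.; (2,2)=+1→.OO/.X./XXO
ply 2: OOO/.X./XX. is terminal -1 (X); from .OO/.X./XX. depth 8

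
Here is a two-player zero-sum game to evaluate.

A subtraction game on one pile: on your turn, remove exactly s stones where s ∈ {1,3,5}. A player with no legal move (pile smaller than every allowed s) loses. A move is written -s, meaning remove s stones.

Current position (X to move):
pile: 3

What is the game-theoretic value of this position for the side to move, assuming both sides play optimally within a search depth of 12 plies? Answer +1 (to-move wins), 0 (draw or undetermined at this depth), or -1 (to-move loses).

value(3, X) = +1

[3] X move#1: -1:+1/2*, -3:+1/0
[2] O move#2: -1:-1/1*
[1] X move#3: -1:+1/0*
[0] end (terminal -1, O#4); searched 3 to 12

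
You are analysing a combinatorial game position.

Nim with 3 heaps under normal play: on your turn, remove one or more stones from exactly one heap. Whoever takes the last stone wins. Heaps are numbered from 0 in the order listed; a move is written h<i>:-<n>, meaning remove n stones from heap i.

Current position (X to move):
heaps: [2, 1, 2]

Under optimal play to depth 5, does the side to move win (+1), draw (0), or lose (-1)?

value((2,1,2), X) = +1

ply 1, X at (2,1,2) | h0:-1=-1→(1,1,2); h0:-2=-1→(0,1,2); h1:-1=+1→(2,0,2)*; h2:-1=-1→(2,1,1); h2:-2=-1→(2,1,0)
ply 2, O at (2,0,2) | h0:-1=-1→(1,0,2)*; h0:-2=-1→(0,0,2); h2:-1=-1→(2,0,1); h2:-2=-1→(2,0,0)
ply 3, X at (1,0,2) | h0:-1=-1→(0,0,2); h2:-1=+1→(1,0,1)*; h2:-2=-1→(1,0,0)
ply 4, O at (1,0,1) | h0:-1=-1→(0,0,1)*; h2:-1=-1→(1,0,0)
ply 5, X at (0,0,1) | h2:-1=+1→(0,0,0)*
ply 6: (0,0,0) is terminal -1 (O); from (2,1,2) depth 5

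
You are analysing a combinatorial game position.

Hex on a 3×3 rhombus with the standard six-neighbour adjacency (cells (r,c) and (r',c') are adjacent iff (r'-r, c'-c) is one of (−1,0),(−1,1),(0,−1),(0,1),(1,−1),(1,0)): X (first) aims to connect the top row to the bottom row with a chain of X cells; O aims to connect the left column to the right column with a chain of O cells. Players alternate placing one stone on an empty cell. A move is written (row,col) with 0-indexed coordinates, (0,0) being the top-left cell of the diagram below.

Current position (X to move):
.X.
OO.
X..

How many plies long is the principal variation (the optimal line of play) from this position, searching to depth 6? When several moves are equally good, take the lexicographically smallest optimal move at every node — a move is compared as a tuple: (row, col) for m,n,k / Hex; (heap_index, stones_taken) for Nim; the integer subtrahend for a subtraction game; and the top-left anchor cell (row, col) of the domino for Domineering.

PV length from [.X./OO./X..]: 2 plies

ply 1, X at .X./OO./X.. | (0,0)=-1→XX./OO./X..*; (0,2)=-1→.XX/OO./X..; (1,2)=-1→.X./OOX/X..; (2,1)=-1→.X./OO./XX.; (2,2)=-1→.X./OO./X.X
ply 2, O at XX./OO./X.. | (0,2)=+1→XXO/OO./X..*; (1,2)=+1→XX./OOO/X..; (2,1)=+1→XX./OO./XO.; (2,2)=+1→XX./OO./X.O
ply 3: XXO/OO./X.. is terminal -1 (X); from .X./OO./X.. depth 6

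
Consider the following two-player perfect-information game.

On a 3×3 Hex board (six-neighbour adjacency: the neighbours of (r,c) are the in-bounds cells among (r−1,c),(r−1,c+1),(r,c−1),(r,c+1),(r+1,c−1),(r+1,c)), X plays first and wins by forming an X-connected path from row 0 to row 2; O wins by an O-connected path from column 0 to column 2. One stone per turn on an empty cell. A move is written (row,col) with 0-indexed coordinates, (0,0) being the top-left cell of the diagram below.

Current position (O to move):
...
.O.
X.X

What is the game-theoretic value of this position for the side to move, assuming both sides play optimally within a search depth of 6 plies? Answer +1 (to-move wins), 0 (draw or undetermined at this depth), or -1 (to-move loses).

ply 1, O at .../.O./X.X | (0,0)=+1→O../.O./X.X*; (0,1)=+1→.O./.O./X.X; (0,2)=-1→..O/.O./X.X; (1,0)=+1→.../OO./X.X; (1,2)=-1→.../.OO/X.X; (2,1)=-1→.../.O./XOX
ply 2, X at O../.O./X.X | (0,1)=-1→OX./.O./X.X*; (0,2)=-1→O.X/.O./X.X; (1,0)=-1→O../XO./X.X; (1,2)=-1→O../.OX/X.X; (2,1)=-1→O../.O./XXX
ply 3, O at OX./.O./X.X | (0,2)=-1→OXO/.O./X.X; (1,0)=+1→OX./OO./X.X*; (1,2)=-1→OX./.OO/X.X; (2,1)=-1→OX./.O./XOX
ply 4, X at OX./OO./X.X | (0,2)=-1→OXX/OO./X.X*; (1,2)=-1→OX./OOX/X.X; (2,1)=-1→OX./OO./XXX
ply 5, O at OXX/OO./X.X | (1,2)=+1→OXX/OOO/X.X*; (2,1)=-1→OXX/OO./XOX
ply 6: OXX/OOO/X.X is terminal -1 (X); from .../.O./X.X depth 6

value(.../.O./X.X, O) = +1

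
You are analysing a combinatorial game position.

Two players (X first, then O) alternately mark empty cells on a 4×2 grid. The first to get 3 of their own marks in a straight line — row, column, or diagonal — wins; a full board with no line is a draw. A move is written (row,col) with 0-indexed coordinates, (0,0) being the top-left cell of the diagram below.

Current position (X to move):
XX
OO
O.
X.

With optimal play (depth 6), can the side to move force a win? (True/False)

X winning at [XX/OO/O./X.]: False

ply 1, X at XX/OO/O./X. | (2,1)=+0→XX/OO/OX/X.*; (3,1)=+0→XX/OO/O./XX
ply 2, O at XX/OO/OX/X. | (3,1)=+0→XX/OO/OX/XO*
ply 3: XX/OO/OX/XO is terminal +0 (X); from XX/OO/O./X. depth 6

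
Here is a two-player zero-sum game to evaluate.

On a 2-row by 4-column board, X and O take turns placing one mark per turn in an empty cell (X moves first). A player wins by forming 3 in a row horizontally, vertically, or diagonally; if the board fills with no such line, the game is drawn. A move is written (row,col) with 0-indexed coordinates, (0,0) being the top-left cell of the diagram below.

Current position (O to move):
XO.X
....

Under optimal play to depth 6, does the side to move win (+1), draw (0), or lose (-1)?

[XO.X/....] O move#1: (0,2):+0/XOOX/....*, (1,0):+0/XO.X/O..., (1,1):+0/XO.X/.O.., (1,2):+0/XO.X/..O., (1,3):+0/XO.X/...O
[XOOX/....] X move#2: (1,0):+0/XOOX/X...*, (1,1):+0/XOOX/.X.., (1,2):+0/XOOX/..X., (1,3):+0/XOOX/...X
[XOOX/X...] O move#3: (1,1):+0/XOOX/XO..*, (1,2):+0/XOOX/X.O., (1,3):+0/XOOX/X..O
[XOOX/XO..] X move#4: (1,2):+0/XOOX/XOX.*, (1,3):+0/XOOX/XO.X
[XOOX/XOX.] O move#5: (1,3):+0/XOOX/XOXO*
[XOOX/XOXO] end (terminal +0, X#6); searched XO.X/.... to 6

value(XO.X/...., O) = 0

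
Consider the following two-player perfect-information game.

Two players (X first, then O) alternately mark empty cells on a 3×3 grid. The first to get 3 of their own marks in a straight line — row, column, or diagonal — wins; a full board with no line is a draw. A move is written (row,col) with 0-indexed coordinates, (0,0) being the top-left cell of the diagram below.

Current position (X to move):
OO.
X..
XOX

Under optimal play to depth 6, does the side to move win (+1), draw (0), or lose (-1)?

p1 X@[OO./X../XOX]: (0,2)[OOX/X../XOX]-1* (1,1)[OO./XX./XOX]-1 (1,2)[OO./X.X/XOX]-1
p2 O@[OOX/X../XOX]: (1,1)[OOX/XO./XOX]+1* (1,2)[OOX/X.O/XOX]-1
p3 X@[OOX/XO./XOX] terminal -1; root [OO./X../XOX] d6

value(OO./X../XOX, X) = -1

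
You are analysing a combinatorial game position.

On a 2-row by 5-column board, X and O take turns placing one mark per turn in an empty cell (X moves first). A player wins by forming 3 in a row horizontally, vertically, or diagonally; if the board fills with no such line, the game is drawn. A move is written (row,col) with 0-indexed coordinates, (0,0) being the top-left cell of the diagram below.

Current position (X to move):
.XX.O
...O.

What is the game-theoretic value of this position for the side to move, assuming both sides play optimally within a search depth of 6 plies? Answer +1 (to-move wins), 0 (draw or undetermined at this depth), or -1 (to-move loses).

value(.XX.O/...O., X) = +1

ply 1, X at .XX.O/...O. | (0,0)=+1→XXX.O/...O.*; (0,3)=+1→.XXXO/...O.; (1,0)=+1→.XX.O/X..O.; (1,1)=+1→.XX.O/.X.O.; (1,2)=+1→.XX.O/..XO.; (1,4)=+1→.XX.O/...OX
ply 2: XXX.O/...O. is terminal -1 (O); from .XX.O/...O. depth 6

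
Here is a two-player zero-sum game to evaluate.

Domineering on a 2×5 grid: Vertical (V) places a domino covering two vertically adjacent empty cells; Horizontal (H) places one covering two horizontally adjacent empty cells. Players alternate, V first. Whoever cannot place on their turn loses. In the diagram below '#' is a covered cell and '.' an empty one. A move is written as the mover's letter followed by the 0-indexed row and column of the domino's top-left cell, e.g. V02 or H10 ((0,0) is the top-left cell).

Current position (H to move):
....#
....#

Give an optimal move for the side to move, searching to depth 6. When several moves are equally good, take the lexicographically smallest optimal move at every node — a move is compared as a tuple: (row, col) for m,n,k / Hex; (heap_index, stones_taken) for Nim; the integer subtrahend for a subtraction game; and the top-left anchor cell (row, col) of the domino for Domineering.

p1 H@[....#/....#]: H00[##..#/....#]-1 H01[.##.#/....#]+1* H02[..###/....#]-1 H10[....#/##..#]-1 H11[....#/.##.#]+1 H12[....#/..###]-1
p2 V@[.##.#/....#]: V00[###.#/#...#]-1* V03[.####/...##]-1
p3 H@[###.#/#...#]: H11[###.#/###.#]-1 H12[###.#/#.###]+1*
p4 V@[###.#/#.###] terminal -1; root [....#/....#] d6

H's best at [....#/....#]: H01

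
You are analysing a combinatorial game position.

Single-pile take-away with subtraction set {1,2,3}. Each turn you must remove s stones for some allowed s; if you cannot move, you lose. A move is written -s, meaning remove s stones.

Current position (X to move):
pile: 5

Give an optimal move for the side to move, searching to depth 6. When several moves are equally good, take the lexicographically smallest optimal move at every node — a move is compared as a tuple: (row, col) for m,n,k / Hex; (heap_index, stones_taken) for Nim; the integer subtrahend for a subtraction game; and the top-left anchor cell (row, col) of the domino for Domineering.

X's best at [5]: -1

[5] X move#1: -1:+1/4*, -2:-1/3, -3:-1/2
[4] O move#2: -1:-1/3*, -2:-1/2, -3:-1/1
[3] X move#3: -1:-1/2, -2:-1/1, -3:+1/0*
[0] end (terminal -1, O#4); searched 5 to 6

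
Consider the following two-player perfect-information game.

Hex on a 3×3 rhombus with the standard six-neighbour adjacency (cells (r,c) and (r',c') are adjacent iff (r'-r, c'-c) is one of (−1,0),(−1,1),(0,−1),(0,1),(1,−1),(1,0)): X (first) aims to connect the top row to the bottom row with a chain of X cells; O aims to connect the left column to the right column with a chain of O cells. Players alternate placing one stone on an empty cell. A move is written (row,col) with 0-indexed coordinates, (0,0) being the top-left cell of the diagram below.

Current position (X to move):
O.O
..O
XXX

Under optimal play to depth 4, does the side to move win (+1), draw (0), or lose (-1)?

value(O.O/..O/XXX, X) = +1

[O.O/..O/XXX] X move#1: (0,1):+1/OXO/..O/XXX*, (1,0):-1/O.O/X.O/XXX, (1,1):-1/O.O/.XO/XXX
[OXO/..O/XXX] O move#2: (1,0):-1/OXO/O.O/XXX*, (1,1):-1/OXO/.OO/XXX
[OXO/O.O/XXX] X move#3: (1,1):+1/OXO/OXO/XXX*
[OXO/OXO/XXX] end (terminal -1, O#4); searched O.O/..O/XXX to 4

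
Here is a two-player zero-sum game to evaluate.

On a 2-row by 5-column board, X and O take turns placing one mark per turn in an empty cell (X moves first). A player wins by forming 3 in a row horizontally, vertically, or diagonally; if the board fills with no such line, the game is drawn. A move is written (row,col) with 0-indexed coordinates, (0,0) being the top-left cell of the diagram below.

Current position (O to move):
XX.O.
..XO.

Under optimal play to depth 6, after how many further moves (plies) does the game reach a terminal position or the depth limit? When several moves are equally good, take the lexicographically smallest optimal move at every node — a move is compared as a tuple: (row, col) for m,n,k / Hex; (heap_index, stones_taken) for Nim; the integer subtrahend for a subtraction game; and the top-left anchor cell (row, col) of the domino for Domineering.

[XX.O./..XO.] O move#1: (0,2):+0/XXOO./..XO.*, (0,4):-1/XX.OO/..XO., (1,0):-1/XX.O./O.XO., (1,1):-1/XX.O./.OXO., (1,4):-1/XX.O./..XOO
[XXOO./..XO.] X move#2: (0,4):+0/XXOOX/..XO.*, (1,0):-1/XXOO./X.XO., (1,1):-1/XXOO./.XXO., (1,4):-1/XXOO./..XOX
[XXOOX/..XO.] O move#3: (1,0):+0/XXOOX/O.XO.*, (1,1):+0/XXOOX/.OXO., (1,4):+0/XXOOX/..XOO
[XXOOX/O.XO.] X move#4: (1,1):+0/XXOOX/OXXO.*, (1,4):+0/XXOOX/O.XOX
[XXOOX/OXXO.] O move#5: (1,4):+0/XXOOX/OXXOO*
[XXOOX/OXXOO] end (terminal +0, X#6); searched XX.O./..XO. to 6

PV length from [XX.O./..XO.]: 5 plies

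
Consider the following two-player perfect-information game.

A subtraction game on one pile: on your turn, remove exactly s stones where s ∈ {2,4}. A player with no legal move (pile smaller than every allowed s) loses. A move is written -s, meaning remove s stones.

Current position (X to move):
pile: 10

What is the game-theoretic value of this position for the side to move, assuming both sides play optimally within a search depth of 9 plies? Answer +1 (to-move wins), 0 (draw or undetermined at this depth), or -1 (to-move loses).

p1 X@[10]: -2[8]-1 -4[6]+1*
p2 O@[6]: -2[4]-1* -4[2]-1
p3 X@[4]: -2[2]-1 -4[0]+1*
p4 O@[0] terminal -1; root [10] d9

value(10, X) = +1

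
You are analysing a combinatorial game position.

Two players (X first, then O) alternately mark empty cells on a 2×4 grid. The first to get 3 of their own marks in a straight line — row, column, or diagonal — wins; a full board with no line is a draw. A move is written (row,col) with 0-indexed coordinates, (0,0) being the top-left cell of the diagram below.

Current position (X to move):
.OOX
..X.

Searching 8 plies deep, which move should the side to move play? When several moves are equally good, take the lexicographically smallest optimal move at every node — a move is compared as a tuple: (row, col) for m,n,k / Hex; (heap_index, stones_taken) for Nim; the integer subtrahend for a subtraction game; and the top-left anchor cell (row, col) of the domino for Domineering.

ply 1, X at .OOX/..X. | (0,0)=+0→XOOX/..X.*; (1,0)=-1→.OOX/X.X.; (1,1)=-1→.OOX/.XX.; (1,3)=-1→.OOX/..XX
ply 2, O at XOOX/..X. | (1,0)=+0→XOOX/O.X.*; (1,1)=+0→XOOX/.OX.; (1,3)=+0→XOOX/..XO
ply 3, X at XOOX/O.X. | (1,1)=+0→XOOX/OXX.*; (1,3)=+0→XOOX/O.XX
ply 4, O at XOOX/OXX. | (1,3)=+0→XOOX/OXXO*
ply 5: XOOX/OXXO is terminal +0 (X); from .OOX/..X. depth 8

X's best at [.OOX/..X.]: (0,0)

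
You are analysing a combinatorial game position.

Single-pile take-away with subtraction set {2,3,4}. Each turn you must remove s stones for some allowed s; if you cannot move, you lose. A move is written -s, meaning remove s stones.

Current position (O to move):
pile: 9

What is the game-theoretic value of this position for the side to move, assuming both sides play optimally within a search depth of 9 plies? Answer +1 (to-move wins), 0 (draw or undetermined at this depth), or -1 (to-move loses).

[9] O move#1: -2:+1/7*, -3:+1/6, -4:-1/5
[7] X move#2: -2:-1/5*, -3:-1/4, -4:-1/3
[5] O move#3: -2:-1/3, -3:-1/2, -4:+1/1*
[1] end (terminal -1, X#4); searched 9 to 9

value(9, O) = +1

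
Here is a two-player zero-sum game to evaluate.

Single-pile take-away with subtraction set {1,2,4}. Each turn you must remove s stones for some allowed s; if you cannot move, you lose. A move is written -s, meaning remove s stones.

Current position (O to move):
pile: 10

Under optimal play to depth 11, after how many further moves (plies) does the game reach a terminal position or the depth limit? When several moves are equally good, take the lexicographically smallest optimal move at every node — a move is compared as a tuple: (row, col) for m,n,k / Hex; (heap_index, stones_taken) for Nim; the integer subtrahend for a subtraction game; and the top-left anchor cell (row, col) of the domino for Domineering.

PV length from [10]: 7 plies

p1 O@[10]: -1[9]+1* -2[8]-1 -4[6]+1
p2 X@[9]: -1[8]-1* -2[7]-1 -4[5]-1
p3 O@[8]: -1[7]-1 -2[6]+1* -4[4]-1
p4 X@[6]: -1[5]-1* -2[4]-1 -4[2]-1
p5 O@[5]: -1[4]-1 -2[3]+1* -4[1]-1
p6 X@[3]: -1[2]-1* -2[1]-1
p7 O@[2]: -1[1]-1 -2[0]+1*
p8 X@[0] terminal -1; root [10] d11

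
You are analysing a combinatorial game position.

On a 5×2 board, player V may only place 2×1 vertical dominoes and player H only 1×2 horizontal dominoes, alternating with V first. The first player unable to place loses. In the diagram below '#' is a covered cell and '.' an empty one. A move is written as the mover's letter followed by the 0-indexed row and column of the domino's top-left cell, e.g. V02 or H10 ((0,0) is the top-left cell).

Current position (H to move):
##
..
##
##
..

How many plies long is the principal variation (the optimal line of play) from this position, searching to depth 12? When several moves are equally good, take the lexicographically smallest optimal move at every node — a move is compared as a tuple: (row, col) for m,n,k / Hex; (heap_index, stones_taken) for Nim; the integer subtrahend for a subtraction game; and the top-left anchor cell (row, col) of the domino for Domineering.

PV length from [##/../##/##/..]: 1 ply

p1 H@[##/../##/##/..]: H10[##/##/##/##/..]+1* H40[##/../##/##/##]+1
p2 V@[##/##/##/##/..] terminal -1; root [##/../##/##/..] d12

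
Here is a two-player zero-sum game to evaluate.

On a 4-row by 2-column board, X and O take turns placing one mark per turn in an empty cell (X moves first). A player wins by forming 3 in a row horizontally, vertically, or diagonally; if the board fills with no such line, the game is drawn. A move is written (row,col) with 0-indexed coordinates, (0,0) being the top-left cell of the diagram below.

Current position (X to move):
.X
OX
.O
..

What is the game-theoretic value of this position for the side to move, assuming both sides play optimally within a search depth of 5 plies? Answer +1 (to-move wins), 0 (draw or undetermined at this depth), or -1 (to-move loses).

value(.X/OX/.O/.., X) = 0

ply 1, X at .X/OX/.O/.. | (0,0)=+0→XX/OX/.O/..*; (2,0)=+0→.X/OX/XO/..; (3,0)=+0→.X/OX/.O/X.; (3,1)=-1→.X/OX/.O/.X
ply 2, O at XX/OX/.O/.. | (2,0)=+0→XX/OX/OO/..*; (3,0)=+0→XX/OX/.O/O.; (3,1)=+0→XX/OX/.O/.O
ply 3, X at XX/OX/OO/.. | (3,0)=+0→XX/OX/OO/X.*; (3,1)=-1→XX/OX/OO/.X
ply 4, O at XX/OX/OO/X. | (3,1)=+0→XX/OX/OO/XO*
ply 5: XX/OX/OO/XO is terminal +0 (X); from .X/OX/.O/.. depth 5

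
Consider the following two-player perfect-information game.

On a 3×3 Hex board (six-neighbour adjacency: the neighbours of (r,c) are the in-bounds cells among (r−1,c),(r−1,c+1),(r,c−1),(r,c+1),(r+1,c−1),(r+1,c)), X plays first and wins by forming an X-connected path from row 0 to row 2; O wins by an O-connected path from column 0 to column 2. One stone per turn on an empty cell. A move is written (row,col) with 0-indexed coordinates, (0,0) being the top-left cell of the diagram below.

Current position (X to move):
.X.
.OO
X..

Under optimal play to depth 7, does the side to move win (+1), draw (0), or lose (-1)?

p1 X@[.X./.OO/X..]: (0,0)[XX./.OO/X..]-1 (0,2)[.XX/.OO/X..]-1 (1,0)[.X./XOO/X..]+1* (2,1)[.X./.OO/XX.]-1 (2,2)[.X./.OO/X.X]-1
p2 O@[.X./XOO/X..] terminal -1; root [.X./.OO/X..] d7

value(.X./.OO/X.., X) = +1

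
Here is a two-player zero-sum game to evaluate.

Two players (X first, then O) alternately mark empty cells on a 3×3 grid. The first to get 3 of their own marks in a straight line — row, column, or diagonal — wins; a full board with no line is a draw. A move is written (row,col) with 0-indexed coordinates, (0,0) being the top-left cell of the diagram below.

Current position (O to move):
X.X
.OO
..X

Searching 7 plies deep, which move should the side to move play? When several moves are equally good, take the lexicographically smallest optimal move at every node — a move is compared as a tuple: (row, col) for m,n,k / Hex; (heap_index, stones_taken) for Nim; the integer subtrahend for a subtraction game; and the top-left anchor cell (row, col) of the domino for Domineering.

O's best at [X.X/.OO/..X]: (0,1)

[X.X/.OO/..X] O move#1: (0,1):+1/XOX/.OO/..X*, (1,0):+1/X.X/OOO/..X, (2,0):-1/X.X/.OO/O.X, (2,1):-1/X.X/.OO/.OX
[XOX/.OO/..X] X move#2: (1,0):-1/XOX/XOO/..X*, (2,0):-1/XOX/.OO/X.X, (2,1):-1/XOX/.OO/.XX
[XOX/XOO/..X] O move#3: (2,0):+0/XOX/XOO/O.X, (2,1):+1/XOX/XOO/.OX*
[XOX/XOO/.OX] end (terminal -1, X#4); searched X.X/.OO/..X to 7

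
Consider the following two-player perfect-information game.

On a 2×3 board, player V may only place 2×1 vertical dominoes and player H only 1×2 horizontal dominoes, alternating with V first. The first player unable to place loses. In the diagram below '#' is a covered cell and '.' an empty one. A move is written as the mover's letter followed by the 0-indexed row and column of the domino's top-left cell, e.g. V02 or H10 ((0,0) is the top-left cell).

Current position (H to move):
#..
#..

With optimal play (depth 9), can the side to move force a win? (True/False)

p1 H@[#../#..]: H01[###/#..]+1* H11[#../###]+1
p2 V@[###/#..] terminal -1; root [#../#..] d9

H winning at [#../#..]: True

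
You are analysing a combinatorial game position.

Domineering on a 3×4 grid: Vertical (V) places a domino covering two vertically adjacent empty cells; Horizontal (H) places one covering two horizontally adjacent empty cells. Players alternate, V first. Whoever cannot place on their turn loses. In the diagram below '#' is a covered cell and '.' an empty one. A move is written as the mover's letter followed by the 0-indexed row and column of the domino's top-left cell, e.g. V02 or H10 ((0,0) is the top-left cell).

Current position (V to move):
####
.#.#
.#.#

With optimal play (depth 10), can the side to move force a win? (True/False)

V winning at [####/.#.#/.#.#]: True

[####/.#.#/.#.#] V move#1: V10:+1/####/##.#/##.#*, V12:+1/####/.###/.###
[####/##.#/##.#] end (terminal -1, H#2); searched ####/.#.#/.#.# to 10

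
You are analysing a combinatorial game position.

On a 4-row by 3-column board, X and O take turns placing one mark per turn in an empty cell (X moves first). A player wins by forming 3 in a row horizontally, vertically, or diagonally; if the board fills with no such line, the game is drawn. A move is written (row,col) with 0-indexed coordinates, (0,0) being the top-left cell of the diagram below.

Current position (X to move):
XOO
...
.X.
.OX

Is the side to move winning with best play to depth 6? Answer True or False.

[XOO/.../.X./.OX] X move#1: (1,0):+1/XOO/X../.X./.OX*, (1,1):+1/XOO/.X./.X./.OX, (1,2):+1/XOO/..X/.X./.OX, (2,0):+1/XOO/.../XX./.OX, (2,2):+1/XOO/.../.XX/.OX, (3,0):+1/XOO/.../.X./XOX
[XOO/X../.X./.OX] end (terminal -1, O#2); searched XOO/.../.X./.OX to 6

X winning at [XOO/.../.X./.OX]: True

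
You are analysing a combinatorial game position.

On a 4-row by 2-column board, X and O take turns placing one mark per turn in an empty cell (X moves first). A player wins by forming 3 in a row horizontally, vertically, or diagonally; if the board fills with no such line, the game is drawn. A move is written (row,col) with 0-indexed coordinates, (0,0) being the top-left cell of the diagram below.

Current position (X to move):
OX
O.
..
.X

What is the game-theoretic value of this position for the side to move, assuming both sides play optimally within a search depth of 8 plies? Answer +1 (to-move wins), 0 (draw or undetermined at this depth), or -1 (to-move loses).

[OX/O./../.X] X move#1: (1,1):-1/OX/OX/../.X, (2,0):+0/OX/O./X./.X*, (2,1):-1/OX/O./.X/.X, (3,0):-1/OX/O./../XX
[OX/O./X./.X] O move#2: (1,1):+0/OX/OO/X./.X*, (2,1):+0/OX/O./XO/.X, (3,0):+0/OX/O./X./OX
[OX/OO/X./.X] X move#3: (2,1):+0/OX/OO/XX/.X*, (3,0):+0/OX/OO/X./XX
[OX/OO/XX/.X] O move#4: (3,0):+0/OX/OO/XX/OX*
[OX/OO/XX/OX] end (terminal +0, X#5); searched OX/O./../.X to 8

value(OX/O./../.X, X) = 0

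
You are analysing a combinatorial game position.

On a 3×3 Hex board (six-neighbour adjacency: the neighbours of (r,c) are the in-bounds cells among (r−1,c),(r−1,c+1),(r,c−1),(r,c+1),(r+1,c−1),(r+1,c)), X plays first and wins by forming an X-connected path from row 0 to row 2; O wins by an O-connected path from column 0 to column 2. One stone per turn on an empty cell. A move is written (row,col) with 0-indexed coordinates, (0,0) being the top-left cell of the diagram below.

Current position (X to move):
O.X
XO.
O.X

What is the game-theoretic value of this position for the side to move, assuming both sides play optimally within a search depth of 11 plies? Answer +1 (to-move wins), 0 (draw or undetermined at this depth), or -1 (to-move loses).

ply 1, X at O.X/XO./O.X | (0,1)=-1→OXX/XO./O.X; (1,2)=+1→O.X/XOX/O.X*; (2,1)=-1→O.X/XO./OXX
ply 2: O.X/XOX/O.X is terminal -1 (O); from O.X/XO./O.X depth 11

value(O.X/XO./O.X, X) = +1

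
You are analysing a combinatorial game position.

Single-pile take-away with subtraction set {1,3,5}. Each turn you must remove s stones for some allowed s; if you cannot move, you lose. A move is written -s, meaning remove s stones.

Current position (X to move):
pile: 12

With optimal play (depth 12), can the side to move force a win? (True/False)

ply 1, X at 12 | -1=-1→11*; -3=-1→9; -5=-1→7
ply 2, O at 11 | -1=+1→10*; -3=+1→8; -5=+1→6
ply 3, X at 10 | -1=-1→9*; -3=-1→7; -5=-1→5
ply 4, O at 9 | -1=+1→8*; -3=+1→6; -5=+1→4
ply 5, X at 8 | -1=-1→7*; -3=-1→5; -5=-1→3
ply 6, O at 7 | -1=+1→6*; -3=+1→4; -5=+1→2
ply 7, X at 6 | -1=-1→5*; -3=-1→3; -5=-1→1
ply 8, O at 5 | -1=+1→4*; -3=+1→2; -5=+1→0
ply 9, X at 4 | -1=-1→3*; -3=-1→1
ply 10, O at 3 | -1=+1→2*; -3=+1→0
ply 11, X at 2 | -1=-1→1*
ply 12, O at 1 | -1=+1→0*
ply 13: 0 is terminal -1 (X); from 12 depth 12

X winning at [12]: False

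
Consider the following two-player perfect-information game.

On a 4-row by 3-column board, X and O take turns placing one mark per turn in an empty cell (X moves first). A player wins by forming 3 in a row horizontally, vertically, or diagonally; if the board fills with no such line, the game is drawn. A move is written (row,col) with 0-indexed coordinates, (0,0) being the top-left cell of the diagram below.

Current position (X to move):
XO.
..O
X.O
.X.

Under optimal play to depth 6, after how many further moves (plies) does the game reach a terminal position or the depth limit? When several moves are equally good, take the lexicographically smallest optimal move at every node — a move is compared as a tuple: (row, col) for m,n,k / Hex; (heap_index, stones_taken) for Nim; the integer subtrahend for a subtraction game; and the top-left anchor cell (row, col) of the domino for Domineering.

PV length from [XO./..O/X.O/.X.]: 1 ply

p1 X@[XO./..O/X.O/.X.]: (0,2)[XOX/..O/X.O/.X.]-1 (1,0)[XO./X.O/X.O/.X.]+1* (1,1)[XO./.XO/X.O/.X.]-1 (2,1)[XO./..O/XXO/.X.]-1 (3,0)[XO./..O/X.O/XX.]-1 (3,2)[XO./..O/X.O/.XX]-1
p2 O@[XO./X.O/X.O/.X.] terminal -1; root [XO./..O/X.O/.X.] d6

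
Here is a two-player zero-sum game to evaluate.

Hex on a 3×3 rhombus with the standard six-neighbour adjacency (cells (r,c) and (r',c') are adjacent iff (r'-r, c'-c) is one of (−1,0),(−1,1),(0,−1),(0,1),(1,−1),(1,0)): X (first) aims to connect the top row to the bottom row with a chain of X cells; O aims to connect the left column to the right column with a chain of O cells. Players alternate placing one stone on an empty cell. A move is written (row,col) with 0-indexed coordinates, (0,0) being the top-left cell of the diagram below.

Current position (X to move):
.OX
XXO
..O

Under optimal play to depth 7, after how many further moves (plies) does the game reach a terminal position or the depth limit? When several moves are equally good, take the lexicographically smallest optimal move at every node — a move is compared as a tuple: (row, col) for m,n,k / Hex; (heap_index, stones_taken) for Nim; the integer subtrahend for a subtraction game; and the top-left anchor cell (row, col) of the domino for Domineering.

[.OX/XXO/..O] X move#1: (0,0):+1/XOX/XXO/..O*, (2,0):+1/.OX/XXO/X.O, (2,1):+1/.OX/XXO/.XO
[XOX/XXO/..O] O move#2: (2,0):-1/XOX/XXO/O.O*, (2,1):-1/XOX/XXO/.OO
[XOX/XXO/O.O] X move#3: (2,1):+1/XOX/XXO/OXO*
[XOX/XXO/OXO] end (terminal -1, O#4); searched .OX/XXO/..O to 7

PV length from [.OX/XXO/..O]: 3 plies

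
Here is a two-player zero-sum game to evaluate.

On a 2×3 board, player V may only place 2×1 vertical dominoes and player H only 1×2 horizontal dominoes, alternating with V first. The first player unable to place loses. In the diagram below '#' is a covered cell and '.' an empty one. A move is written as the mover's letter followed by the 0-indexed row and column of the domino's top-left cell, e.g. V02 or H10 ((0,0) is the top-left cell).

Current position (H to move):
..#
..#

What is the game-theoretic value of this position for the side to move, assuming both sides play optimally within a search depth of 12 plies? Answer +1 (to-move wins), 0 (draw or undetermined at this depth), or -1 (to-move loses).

p1 H@[..#/..#]: H00[###/..#]+1* H10[..#/###]+1
p2 V@[###/..#] terminal -1; root [..#/..#] d12

value(..#/..#, H) = +1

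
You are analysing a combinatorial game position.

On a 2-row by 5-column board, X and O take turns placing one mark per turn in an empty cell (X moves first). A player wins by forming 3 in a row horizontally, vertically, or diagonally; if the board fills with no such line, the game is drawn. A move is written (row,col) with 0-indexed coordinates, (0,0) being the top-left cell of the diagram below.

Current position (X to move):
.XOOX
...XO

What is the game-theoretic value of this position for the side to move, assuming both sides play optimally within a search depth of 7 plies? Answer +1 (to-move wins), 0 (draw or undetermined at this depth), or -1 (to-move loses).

value(.XOOX/...XO, X) = 0

ply 1, X at .XOOX/...XO | (0,0)=+0→XXOOX/...XO*; (1,0)=+0→.XOOX/X..XO; (1,1)=+0→.XOOX/.X.XO; (1,2)=+0→.XOOX/..XXO
ply 2, O at XXOOX/...XO | (1,0)=+0→XXOOX/O..XO*; (1,1)=+0→XXOOX/.O.XO; (1,2)=+0→XXOOX/..OXO
ply 3, X at XXOOX/O..XO | (1,1)=+0→XXOOX/OX.XO*; (1,2)=+0→XXOOX/O.XXO
ply 4, O at XXOOX/OX.XO | (1,2)=+0→XXOOX/OXOXO*
ply 5: XXOOX/OXOXO is terminal +0 (X); from .XOOX/...XO depth 7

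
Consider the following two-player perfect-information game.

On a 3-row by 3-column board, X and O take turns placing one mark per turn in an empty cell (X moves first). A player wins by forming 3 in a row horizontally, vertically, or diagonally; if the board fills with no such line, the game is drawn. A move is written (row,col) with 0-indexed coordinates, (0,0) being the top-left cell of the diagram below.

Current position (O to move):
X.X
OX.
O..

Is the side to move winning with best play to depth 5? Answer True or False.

[X.X/OX./O..] O move#1: (0,1):-1/XOX/OX./O..*, (1,2):-1/X.X/OXO/O.., (2,1):-1/X.X/OX./OO., (2,2):-1/X.X/OX./O.O
[XOX/OX./O..] X move#2: (1,2):+0/XOX/OXX/O.., (2,1):+0/XOX/OX./OX., (2,2):+1/XOX/OX./O.X*
[XOX/OX./O.X] end (terminal -1, O#3); searched X.X/OX./O.. to 5

O winning at [X.X/OX./O..]: False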